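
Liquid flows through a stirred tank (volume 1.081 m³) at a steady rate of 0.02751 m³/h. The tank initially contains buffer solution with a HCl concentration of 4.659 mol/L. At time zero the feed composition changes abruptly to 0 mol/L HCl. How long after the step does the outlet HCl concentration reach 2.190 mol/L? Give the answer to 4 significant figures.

Species balance: V dC/dt = Q(C_in − C) ⇒ τ = V/Q = 39.2948 h.
C(t) = C_in + (C₀ − C_in) e^(−t/τ). Set C = 2.190 and solve for t:
e^(−t/τ) = (C − C_in)/(C₀ − C_in) = (2.190 − 0)/(4.659 − 0) = 0.470058
t = −τ ln(…) = 39.2948 × 0.754899 = 29.6636 h.

29.66 h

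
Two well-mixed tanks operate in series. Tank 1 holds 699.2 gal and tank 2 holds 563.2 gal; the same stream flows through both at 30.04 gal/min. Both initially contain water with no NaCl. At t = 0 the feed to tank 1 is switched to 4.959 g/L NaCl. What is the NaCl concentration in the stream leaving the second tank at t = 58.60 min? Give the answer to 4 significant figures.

3.805 g/L

Each tank obeys Vᵢ dCᵢ/dt = Q(Cᵢ₋₁ − Cᵢ), so τᵢ = Vᵢ/Q.
τ₁ = 699.2/30.04 = 23.2756 min; τ₂ = 563.2/30.04 = 18.7483 min.
Tank 1: C₁ = C_in(1 − e^(−t/τ₁)). Tank 2 (τ₁ ≠ τ₂): C₂ = C_in[1 − (τ₁ e^(−t/τ₁) − τ₂ e^(−t/τ₂))/(τ₁ − τ₂)].
At t = 58.60: e^(−t/τ₁) = 0.0806485, e^(−t/τ₂) = 0.0439101.
C₂ = 4.959·[1 − (23.2756·0.0806485 − 18.7483·0.0439101)/(4.52730)] = 4.959·0.767211 = 3.80460 g/L.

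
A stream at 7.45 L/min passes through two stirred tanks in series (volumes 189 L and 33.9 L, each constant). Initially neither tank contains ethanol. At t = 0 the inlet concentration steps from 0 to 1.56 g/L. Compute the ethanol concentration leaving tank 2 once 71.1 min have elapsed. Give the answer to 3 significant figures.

1.44 g/L

Time constants: τᵢ = Vᵢ/Q for each well-mixed tank.
τ₁ = 189/7.45 = 25.369 min; τ₂ = 33.9/7.45 = 4.5503 min.
Tank 1: C₁ = C_in(1 − e^(−t/τ₁)). Tank 2 (τ₁ ≠ τ₂): C₂ = C_in[1 − (τ₁ e^(−t/τ₁) − τ₂ e^(−t/τ₂))/(τ₁ − τ₂)].
At t = 71.1: e^(−t/τ₁) = 0.060651, e^(−t/τ₂) = 1.6370e-07.
C₂ = 1.56·[1 − (25.369·0.060651 − 4.5503·1.6370e-07)/(20.819)] = 1.56·0.92609 = 1.4447 g/L.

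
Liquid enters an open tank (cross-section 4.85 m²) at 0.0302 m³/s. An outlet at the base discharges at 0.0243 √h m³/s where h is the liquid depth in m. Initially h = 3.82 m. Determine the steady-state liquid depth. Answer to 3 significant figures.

1.54 m

A dh/dt = Q_in − 0.0243 √h. Steady state requires inflow = outflow:
Q_in = 0.0243 √h_ss ⇒ √h_ss = 0.0302/0.0243 = 1.2428.
h_ss = 1.2428² = 1.5445 m. (Since h₀ = 3.82 m > h_ss, the level will fall toward this value.)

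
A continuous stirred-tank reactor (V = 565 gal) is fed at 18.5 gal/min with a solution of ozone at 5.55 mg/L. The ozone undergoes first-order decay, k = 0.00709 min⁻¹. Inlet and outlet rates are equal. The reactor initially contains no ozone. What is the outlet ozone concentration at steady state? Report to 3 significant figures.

Species balance: V dC/dt = Q C_in − Q C − k V C.
At steady state: 0 = Q C_in − (Q + kV) C_ss, so C_ss = Q C_in/(Q + kV).
C_ss = 18.5·5.55/(18.5 + 0.00709·565) = 102.67/22.506 = 4.5621 mg/L.

4.56 mg/L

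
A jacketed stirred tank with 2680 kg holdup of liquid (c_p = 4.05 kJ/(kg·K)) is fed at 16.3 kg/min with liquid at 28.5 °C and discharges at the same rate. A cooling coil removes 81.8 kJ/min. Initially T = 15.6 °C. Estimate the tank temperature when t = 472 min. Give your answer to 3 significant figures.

26.6 °C

M c_p dT/dt = ṁ c_p (T_in − T) − Q̇.
τ = M/ṁ = 164.42 min; T_ss = T_in − Q̇/(ṁ c_p) = 28.5 − 81.8/(16.3·4.05) = 27.261 °C.
T approaches T_ss exponentially: T(t) = T_ss + (T₀ − T_ss) e^(−t/τ).
T(472) = 27.261 + (-11.661)·e^(−472/164.42) = 27.261 + (-11.661)·0.056657 = 26.600 °C.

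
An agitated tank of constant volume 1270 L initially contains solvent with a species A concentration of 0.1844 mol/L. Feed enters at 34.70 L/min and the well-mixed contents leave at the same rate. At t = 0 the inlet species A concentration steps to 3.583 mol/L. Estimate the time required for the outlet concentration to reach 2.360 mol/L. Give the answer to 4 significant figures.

37.41 min

Species balance: V dC/dt = Q(C_in − C) ⇒ τ = V/Q = 36.5994 min.
C(t) = C_in + (C₀ − C_in) e^(−t/τ). Set C = 2.360 and solve for t:
e^(−t/τ) = (C − C_in)/(C₀ − C_in) = (2.360 − 3.583)/(0.1844 − 3.583) = 0.359854
t = −τ ln(…) = 36.5994 × 1.02206 = 37.4067 min.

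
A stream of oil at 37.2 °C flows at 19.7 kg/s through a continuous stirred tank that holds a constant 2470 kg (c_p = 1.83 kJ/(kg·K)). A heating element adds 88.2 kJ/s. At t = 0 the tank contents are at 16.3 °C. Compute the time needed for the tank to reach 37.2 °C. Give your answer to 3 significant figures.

M c_p dT/dt = ṁ c_p (T_in − T) + Q̇.
τ = M/ṁ = 125.38 s; T_ss = T_in + Q̇/(ṁ c_p) = 39.647 °C.
T(t) = T_ss + (T₀ − T_ss) e^(−t/τ). Set T = 37.2:
e^(−t/τ) = (37.2 − 39.647)/(16.3 − 39.647) = 0.10479
t = −125.38 · ln(0.10479) = 282.83 s.

283 s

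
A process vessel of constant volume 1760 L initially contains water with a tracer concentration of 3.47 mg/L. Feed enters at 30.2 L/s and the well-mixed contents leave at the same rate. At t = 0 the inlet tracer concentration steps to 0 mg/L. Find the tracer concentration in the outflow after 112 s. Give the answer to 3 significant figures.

Species balance on the tank: V dC/dt = Q(C_in − C).
So dC/dt = (C_in − C)/τ with τ = V/Q = 1760/30.2 = 58.278 s.
Integrating: C(t) = C_in + (C₀ − C_in) e^(−t/τ).
C(112) = 0 + (3.47 − 0)·e^(−112/58.278) = 0 + (3.4700)·0.14634 = 0.50780 mg/L.

0.508 mg/L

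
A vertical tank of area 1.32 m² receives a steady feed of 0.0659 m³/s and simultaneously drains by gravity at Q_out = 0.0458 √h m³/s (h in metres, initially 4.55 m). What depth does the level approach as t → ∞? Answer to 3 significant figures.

2.07 m

Mass balance (ρ constant): A dh/dt = Q_in − 0.0458 √h. At steady state dh/dt = 0:
Q_in = 0.0458 √h_ss ⇒ √h_ss = 0.0659/0.0458 = 1.4389.
h_ss = 1.4389² = 2.0703 m. (Since h₀ = 4.55 m > h_ss, the level will fall toward this value.)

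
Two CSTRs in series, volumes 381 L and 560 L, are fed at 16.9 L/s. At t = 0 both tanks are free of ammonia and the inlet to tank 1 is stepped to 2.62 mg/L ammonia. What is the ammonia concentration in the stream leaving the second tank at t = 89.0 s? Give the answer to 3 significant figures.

Time constants: τᵢ = Vᵢ/Q for each well-mixed tank.
τ₁ = 381/16.9 = 22.544 s; τ₂ = 560/16.9 = 33.136 s.
Tank 1: C₁ = C_in(1 − e^(−t/τ₁)). Tank 2 (τ₁ ≠ τ₂): C₂ = C_in[1 − (τ₁ e^(−t/τ₁) − τ₂ e^(−t/τ₂))/(τ₁ − τ₂)].
At t = 89.0: e^(−t/τ₁) = 0.019298, e^(−t/τ₂) = 0.068160.
C₂ = 2.62·[1 − (22.544·0.019298 − 33.136·0.068160)/(-10.592)] = 2.62·0.82784 = 2.1689 mg/L.

2.17 mg/L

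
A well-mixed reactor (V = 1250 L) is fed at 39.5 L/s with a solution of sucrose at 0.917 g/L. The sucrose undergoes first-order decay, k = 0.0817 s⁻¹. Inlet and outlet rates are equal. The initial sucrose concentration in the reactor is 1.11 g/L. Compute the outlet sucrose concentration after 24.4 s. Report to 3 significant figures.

0.310 g/L

Accumulation = in − out − consumed: V dC/dt = Q C_in − Q C − k V C.
dC/dt = (Q/V) C_in − (Q/V + k) C; effective rate a = Q/V + k = 0.031600 + 0.0817 = 0.11330 s⁻¹.
C_ss = Q C_in/(Q + kV) = 0.25576 g/L; C(t) = C_ss + (C₀ − C_ss) e^(−a t).
C(24.4) = 0.25576 + (0.85424)·e^(−0.11330·24.4) = 0.25576 + (0.85424)·0.063006 = 0.30958 g/L.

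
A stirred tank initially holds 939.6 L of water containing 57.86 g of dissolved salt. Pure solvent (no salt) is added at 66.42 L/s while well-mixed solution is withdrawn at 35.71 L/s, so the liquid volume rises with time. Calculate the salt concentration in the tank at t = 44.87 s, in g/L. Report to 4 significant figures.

Let m(t) be the amount of salt. Volume: V(t) = V₀ + (Q_in − Q_out) t = 939.6 + 30.7100 t; V(44.87) = 2317.56 L.
Species balance (pure solvent in): dm/dt = −Q_out · m/V(t).
dm/m = −Q_out dt/(V₀ + 30.7100 t); integrating gives ln(m/m₀) = −(Q_out/(Q_in−Q_out)) ln(V/V₀).
m = m₀ (V₀/V)^(Q_out/(Q_in−Q_out)) = 57.86 × (939.6/2317.56)^(1.16281) = 20.2513 g.
C = m/V = 20.2513/2317.56 = 0.00873822 g/L.

0.008738 g/L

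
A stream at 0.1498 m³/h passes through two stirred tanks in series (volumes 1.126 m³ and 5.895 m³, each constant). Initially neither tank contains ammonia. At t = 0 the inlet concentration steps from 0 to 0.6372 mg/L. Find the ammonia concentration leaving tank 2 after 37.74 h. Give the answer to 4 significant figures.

Each tank obeys Vᵢ dCᵢ/dt = Q(Cᵢ₋₁ − Cᵢ), so τᵢ = Vᵢ/Q.
τ₁ = 1.126/0.1498 = 7.51669 h; τ₂ = 5.895/0.1498 = 39.3525 h.
Solving the cascade with C₁(0)=C₂(0)=0 gives C₂(t) = C_in[1 − (τ₁ e^(−t/τ₁) − τ₂ e^(−t/τ₂))/(τ₁ − τ₂)].
At t = 37.74: e^(−t/τ₁) = 0.00659906, e^(−t/τ₂) = 0.383266.
C₂ = 0.6372·[1 − (7.51669·0.00659906 − 39.3525·0.383266)/(-31.8358)] = 0.6372·0.527799 = 0.336314 mg/L.

0.3363 mg/L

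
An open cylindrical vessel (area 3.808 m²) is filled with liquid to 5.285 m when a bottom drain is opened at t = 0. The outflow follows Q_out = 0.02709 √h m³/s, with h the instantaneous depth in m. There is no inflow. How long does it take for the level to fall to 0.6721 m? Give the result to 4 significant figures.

415.8 s

Mass balance (ρ constant): A dh/dt = −0.02709 √h.
Separate and integrate: 2(√h − √h₀) = −(0.02709/A) t.
t = 2A(√h₀ − √h)/0.02709 = 2·3.808·(√5.285 − √0.6721)/0.02709
  = 7.61600 × (2.29891 − 0.819817) / 0.02709 = 415.828 s.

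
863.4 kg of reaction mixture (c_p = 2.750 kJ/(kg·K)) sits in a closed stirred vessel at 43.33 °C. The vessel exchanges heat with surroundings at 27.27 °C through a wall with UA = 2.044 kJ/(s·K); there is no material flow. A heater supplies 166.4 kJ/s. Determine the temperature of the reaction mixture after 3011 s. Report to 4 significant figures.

103.8 °C

Lumped-capacitance energy balance: M c_p dT/dt = UA(T_amb − T) + Q̇.
dT/dt = (T_ss − T)/τ with T_ss = T_amb + Q̇/UA = 27.27 + 166.4/2.044 = 108.679 °C, τ = M c_p/UA = 863.4·2.750/2.044 = 1161.62 s.
Solution: T(t) = T_ss + (T₀ − T_ss) e^(−t/τ).
T(3011) = 108.679 + (-65.3490)·0.0748648 = 103.787 °C.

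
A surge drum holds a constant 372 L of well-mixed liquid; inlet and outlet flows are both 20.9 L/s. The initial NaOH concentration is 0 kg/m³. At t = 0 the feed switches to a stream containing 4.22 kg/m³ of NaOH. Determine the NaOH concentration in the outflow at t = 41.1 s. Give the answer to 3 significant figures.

3.80 kg/m³

Unsteady species balance (constant V, well mixed): V dC/dt = Q(C_in − C).
So dC/dt = (C_in − C)/τ with τ = V/Q = 372/20.9 = 17.799 s.
C approaches C_in exponentially: C(t) = C_in + (C₀ − C_in) e^(−t/τ).
C(41.1) = 4.22 + (0 − 4.22)·e^(−41.1/17.799) = 4.22 + (-4.2200)·0.099349 = 3.8007 kg/m³.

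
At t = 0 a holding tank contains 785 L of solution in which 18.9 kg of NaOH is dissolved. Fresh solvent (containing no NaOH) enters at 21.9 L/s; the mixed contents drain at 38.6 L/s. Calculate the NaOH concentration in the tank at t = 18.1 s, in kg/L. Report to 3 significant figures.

Let m(t) be the amount of NaOH. Volume: V(t) = V₀ + (Q_in − Q_out) t = 785 − 16.700 t; V(18.1) = 482.73 L.
Species balance (pure solvent in): dm/dt = −Q_out · m/V(t).
dm/m = −Q_out dt/(V₀ − 16.700 t); integrating gives ln(m/m₀) = −(Q_out/(Q_in−Q_out)) ln(V/V₀).
m = m₀ (V₀/V)^(Q_out/(Q_in−Q_out)) = 18.9 × (785/482.73)^(-2.3114) = 6.1430 kg.
C = m/V = 6.1430/482.73 = 0.012725 kg/L.

0.0127 kg/L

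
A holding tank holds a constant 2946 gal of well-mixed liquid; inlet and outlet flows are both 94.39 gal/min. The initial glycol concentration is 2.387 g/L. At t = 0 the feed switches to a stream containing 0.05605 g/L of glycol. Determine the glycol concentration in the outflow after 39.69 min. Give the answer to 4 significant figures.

Unsteady species balance (constant V, well mixed): V dC/dt = Q(C_in − C).
Rewrite as dC/dt + C/τ = C_in/τ, τ = V/Q = 31.2109 min.
Integrating: C(t) = C_in + (C₀ − C_in) e^(−t/τ).
C(39.69) = 0.05605 + (2.387 − 0.05605)·e^(−39.69/31.2109) = 0.05605 + (2.33095)·0.280363 = 0.709562 g/L.

0.7096 g/L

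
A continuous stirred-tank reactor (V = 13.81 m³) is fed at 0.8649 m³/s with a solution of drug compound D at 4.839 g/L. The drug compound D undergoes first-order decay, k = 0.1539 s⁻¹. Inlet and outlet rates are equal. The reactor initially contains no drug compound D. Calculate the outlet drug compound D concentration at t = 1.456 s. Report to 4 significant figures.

0.3785 g/L

V dC/dt = Q(C_in − C) − k V C.
This is linear with rate a = Q/V + k = 0.216529 s⁻¹.
C_ss = Q C_in/(Q + kV) = 1.39963 g/L; C(t) = C_ss + (C₀ − C_ss) e^(−a t).
C(1.456) = 1.39963 + (-1.39963)·e^(−0.216529·1.456) = 1.39963 + (-1.39963)·0.729595 = 0.378466 g/L.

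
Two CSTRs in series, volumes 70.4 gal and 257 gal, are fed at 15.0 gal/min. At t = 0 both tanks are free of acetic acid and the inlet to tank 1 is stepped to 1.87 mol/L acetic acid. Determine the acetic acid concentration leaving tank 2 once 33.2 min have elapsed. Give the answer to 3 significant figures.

1.50 mol/L

Each tank obeys Vᵢ dCᵢ/dt = Q(Cᵢ₋₁ − Cᵢ), so τᵢ = Vᵢ/Q.
τ₁ = 70.4/15.0 = 4.6933 min; τ₂ = 257/15.0 = 17.133 min.
Solving the cascade with C₁(0)=C₂(0)=0 gives C₂(t) = C_in[1 − (τ₁ e^(−t/τ₁) − τ₂ e^(−t/τ₂))/(τ₁ − τ₂)].
At t = 33.2: e^(−t/τ₁) = 0.00084695, e^(−t/τ₂) = 0.14403.
C₂ = 1.87·[1 − (4.6933·0.00084695 − 17.133·0.14403)/(-12.440)] = 1.87·0.80195 = 1.4997 mol/L.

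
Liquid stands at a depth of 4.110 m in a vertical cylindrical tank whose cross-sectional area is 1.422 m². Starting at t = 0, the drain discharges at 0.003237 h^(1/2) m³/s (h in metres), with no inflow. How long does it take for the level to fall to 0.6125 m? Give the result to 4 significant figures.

Mass balance (ρ constant): A dh/dt = −0.003237 √h.
∫ h^(−1/2) dh = −(0.003237/A) ∫ dt, giving 2√h = 2√h₀ − (0.003237/A) t.
t = 2A(√h₀ − √h)/0.003237 = 2·1.422·(√4.110 − √0.6125)/0.003237
  = 2.84400 × (2.02731 − 0.782624) / 0.003237 = 1093.57 s.

1094 s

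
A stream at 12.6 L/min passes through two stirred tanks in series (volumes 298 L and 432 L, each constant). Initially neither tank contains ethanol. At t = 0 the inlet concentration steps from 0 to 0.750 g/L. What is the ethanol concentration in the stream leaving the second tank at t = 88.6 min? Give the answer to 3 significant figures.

0.607 g/L

Species balance on tank i: dCᵢ/dt = (Cᵢ₋₁ − Cᵢ)/τᵢ with τᵢ = Vᵢ/Q.
τ₁ = 298/12.6 = 23.651 min; τ₂ = 432/12.6 = 34.286 min.
Tank 1: C₁ = C_in(1 − e^(−t/τ₁)). Tank 2 (τ₁ ≠ τ₂): C₂ = C_in[1 − (τ₁ e^(−t/τ₁) − τ₂ e^(−t/τ₂))/(τ₁ − τ₂)].
At t = 88.6: e^(−t/τ₁) = 0.023608, e^(−t/τ₂) = 0.075459.
C₂ = 0.750·[1 − (23.651·0.023608 − 34.286·0.075459)/(-10.635)] = 0.750·0.80923 = 0.60692 g/L.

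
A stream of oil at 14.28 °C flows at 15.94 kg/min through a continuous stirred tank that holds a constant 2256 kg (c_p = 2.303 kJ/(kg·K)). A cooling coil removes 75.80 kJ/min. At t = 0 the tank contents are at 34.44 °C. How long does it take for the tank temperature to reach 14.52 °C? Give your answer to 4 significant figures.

First-law balance (no shaft work): M c_p dT/dt = ṁ c_p (T_in − T) − 75.80.
τ = M/ṁ = 141.531 min; T_ss = T_in − Q̇/(ṁ c_p) = 12.2152 °C.
T(t) = T_ss + (T₀ − T_ss) e^(−t/τ). Set T = 14.52:
e^(−t/τ) = (14.52 − 12.2152)/(34.44 − 12.2152) = 0.103706
t = −141.531 · ln(0.103706) = 320.737 min.

320.7 min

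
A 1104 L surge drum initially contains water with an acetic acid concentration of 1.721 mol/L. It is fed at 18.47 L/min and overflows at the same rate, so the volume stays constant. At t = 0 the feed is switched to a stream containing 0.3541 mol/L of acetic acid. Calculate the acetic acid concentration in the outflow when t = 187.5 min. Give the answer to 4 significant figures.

0.4134 mol/L

Accumulation = in − out for the solute gives V dC/dt = Q(C_in − C).
Rewrite as dC/dt + C/τ = C_in/τ, τ = V/Q = 59.7726 min.
Integrating: C(t) = C_in + (C₀ − C_in) e^(−t/τ).
C(187.5) = 0.3541 + (1.721 − 0.3541)·e^(−187.5/59.7726) = 0.3541 + (1.36690)·0.0434177 = 0.413448 mol/L.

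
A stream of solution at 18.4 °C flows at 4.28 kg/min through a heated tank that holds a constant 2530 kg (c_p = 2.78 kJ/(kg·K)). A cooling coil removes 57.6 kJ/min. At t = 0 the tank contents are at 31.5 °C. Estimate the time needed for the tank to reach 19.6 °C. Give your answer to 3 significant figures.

643 min

M c_p dT/dt = ṁ c_p (T_in − T) − Q̇.
τ = M/ṁ = 591.12 min; T_ss = T_in − Q̇/(ṁ c_p) = 13.559 °C.
T(t) = T_ss + (T₀ − T_ss) e^(−t/τ). Set T = 19.6:
e^(−t/τ) = (19.6 − 13.559)/(31.5 − 13.559) = 0.33671
t = −591.12 · ln(0.33671) = 643.45 min.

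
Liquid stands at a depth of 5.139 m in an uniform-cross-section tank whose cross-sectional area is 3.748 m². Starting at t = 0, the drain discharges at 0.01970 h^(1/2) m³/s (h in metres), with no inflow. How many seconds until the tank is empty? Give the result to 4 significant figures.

A dh/dt = −Q_out = −0.01970 √h.
This is separable: 2 d(√h)/dt = −0.01970/A, so √h = √h₀ − (0.01970/(2A)) t.
Tank is empty when √h = 0: t_empty = 2A√h₀/0.01970.
t_empty = 2·3.748·√5.139/0.01970 = 7.49600·2.26694/0.01970 = 862.587 s.

862.6 s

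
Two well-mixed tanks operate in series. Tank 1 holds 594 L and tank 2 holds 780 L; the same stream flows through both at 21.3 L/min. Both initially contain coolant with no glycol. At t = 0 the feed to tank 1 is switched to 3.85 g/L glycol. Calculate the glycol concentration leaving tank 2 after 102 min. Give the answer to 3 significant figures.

3.17 g/L

Each tank obeys Vᵢ dCᵢ/dt = Q(Cᵢ₋₁ − Cᵢ), so τᵢ = Vᵢ/Q.
τ₁ = 594/21.3 = 27.887 min; τ₂ = 780/21.3 = 36.620 min.
Tank 1: C₁ = C_in(1 − e^(−t/τ₁)). Tank 2 (τ₁ ≠ τ₂): C₂ = C_in[1 − (τ₁ e^(−t/τ₁) − τ₂ e^(−t/τ₂))/(τ₁ − τ₂)].
At t = 102: e^(−t/τ₁) = 0.025795, e^(−t/τ₂) = 0.061705.
C₂ = 3.85·[1 − (27.887·0.025795 − 36.620·0.061705)/(-8.7324)] = 3.85·0.82361 = 3.1709 g/L.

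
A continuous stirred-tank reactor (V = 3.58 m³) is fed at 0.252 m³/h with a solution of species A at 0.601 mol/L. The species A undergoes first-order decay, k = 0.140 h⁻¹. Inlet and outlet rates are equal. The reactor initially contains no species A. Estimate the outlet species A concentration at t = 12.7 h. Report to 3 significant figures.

Accumulation = in − out − consumed: V dC/dt = Q C_in − Q C − k V C.
dC/dt = (Q/V) C_in − (Q/V + k) C; effective rate a = Q/V + k = 0.070391 + 0.140 = 0.21039 h⁻¹.
C_ss = Q C_in/(Q + kV) = 0.20108 mol/L; C(t) = C_ss + (C₀ − C_ss) e^(−a t).
C(12.7) = 0.20108 + (-0.20108)·e^(−0.21039·12.7) = 0.20108 + (-0.20108)·0.069116 = 0.18718 mol/L.

0.187 mol/L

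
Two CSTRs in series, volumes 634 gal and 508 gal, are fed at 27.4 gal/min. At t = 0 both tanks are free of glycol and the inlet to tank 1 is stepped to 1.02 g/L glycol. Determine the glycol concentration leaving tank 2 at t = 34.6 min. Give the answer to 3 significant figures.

Species balance on tank i: dCᵢ/dt = (Cᵢ₋₁ − Cᵢ)/τᵢ with τᵢ = Vᵢ/Q.
τ₁ = 634/27.4 = 23.139 min; τ₂ = 508/27.4 = 18.540 min.
Tank 1: C₁ = C_in(1 − e^(−t/τ₁)). Tank 2 (τ₁ ≠ τ₂): C₂ = C_in[1 − (τ₁ e^(−t/τ₁) − τ₂ e^(−t/τ₂))/(τ₁ − τ₂)].
At t = 34.6: e^(−t/τ₁) = 0.22417, e^(−t/τ₂) = 0.15471.
C₂ = 1.02·[1 − (23.139·0.22417 − 18.540·0.15471)/(4.5985)] = 1.02·0.49575 = 0.50567 g/L.

0.506 g/L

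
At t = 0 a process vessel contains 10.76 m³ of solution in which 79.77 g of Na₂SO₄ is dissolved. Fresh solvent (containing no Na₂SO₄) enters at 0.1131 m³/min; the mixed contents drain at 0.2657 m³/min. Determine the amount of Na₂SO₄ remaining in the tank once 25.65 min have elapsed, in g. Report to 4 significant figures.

36.30 g

Total volume: dV/dt = Q_in − Q_out = -0.152600 m³/min, so V(t) = 10.76 − 0.152600 t and V(25.65) = 6.84581 m³.
Species balance (pure solvent in): dm/dt = −Q_out · m/V(t).
dm/m = −Q_out dt/(V₀ − 0.152600 t); integrating gives ln(m/m₀) = −(Q_out/(Q_in−Q_out)) ln(V/V₀).
m = m₀ (V₀/V)^(Q_out/(Q_in−Q_out)) = 79.77 × (10.76/6.84581)^(-1.74115) = 36.2994 g.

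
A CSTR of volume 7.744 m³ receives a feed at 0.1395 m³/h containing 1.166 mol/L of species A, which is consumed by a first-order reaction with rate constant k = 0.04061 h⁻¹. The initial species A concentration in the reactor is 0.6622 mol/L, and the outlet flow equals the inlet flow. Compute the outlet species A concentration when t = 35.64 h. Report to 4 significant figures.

0.3959 mol/L

Accumulation = in − out − consumed: V dC/dt = Q C_in − Q C − k V C.
dC/dt = (Q/V) C_in − (Q/V + k) C; effective rate a = Q/V + k = 0.0180139 + 0.04061 = 0.0586239 h⁻¹.
C_ss = Q C_in/(Q + kV) = 0.358288 mol/L; C(t) = C_ss + (C₀ − C_ss) e^(−a t).
C(35.64) = 0.358288 + (0.303912)·e^(−0.0586239·35.64) = 0.358288 + (0.303912)·0.123767 = 0.395902 mol/L.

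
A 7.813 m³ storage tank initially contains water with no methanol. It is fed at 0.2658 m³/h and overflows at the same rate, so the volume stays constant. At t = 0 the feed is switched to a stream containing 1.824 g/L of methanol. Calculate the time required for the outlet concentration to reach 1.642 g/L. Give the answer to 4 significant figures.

67.75 h

Transient balance on the dissolved component: V dC/dt = Q(C_in − C), so τ = V/Q = 29.3943 h.
C(t) = C_in + (C₀ − C_in) e^(−t/τ). Set C = 1.642 and solve for t:
e^(−t/τ) = (C − C_in)/(C₀ − C_in) = (1.642 − 1.824)/(0 − 1.824) = 0.0997807
t = −τ ln(…) = 29.3943 × 2.30478 = 67.7474 h.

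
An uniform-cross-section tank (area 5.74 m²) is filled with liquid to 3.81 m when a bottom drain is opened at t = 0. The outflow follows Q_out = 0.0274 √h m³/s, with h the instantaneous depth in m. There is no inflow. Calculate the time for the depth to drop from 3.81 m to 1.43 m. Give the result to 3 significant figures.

With no inflow, A dh/dt = −0.0274 √h.
Separate and integrate: 2(√h − √h₀) = −(0.0274/A) t.
t = 2A(√h₀ − √h)/0.0274 = 2·5.74·(√3.81 − √1.43)/0.0274
  = 11.480 × (1.9519 − 1.1958) / 0.0274 = 316.79 s.

317 s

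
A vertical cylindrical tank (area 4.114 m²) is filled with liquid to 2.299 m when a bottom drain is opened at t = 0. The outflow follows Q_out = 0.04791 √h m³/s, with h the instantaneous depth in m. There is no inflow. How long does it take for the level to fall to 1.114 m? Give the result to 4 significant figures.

79.13 s

With no inflow, A dh/dt = −0.04791 √h.
This is separable: 2 d(√h)/dt = −0.04791/A, so √h = √h₀ − (0.04791/(2A)) t.
t = 2A(√h₀ − √h)/0.04791 = 2·4.114·(√2.299 − √1.114)/0.04791
  = 8.22800 × (1.51625 − 1.05546) / 0.04791 = 79.1343 s.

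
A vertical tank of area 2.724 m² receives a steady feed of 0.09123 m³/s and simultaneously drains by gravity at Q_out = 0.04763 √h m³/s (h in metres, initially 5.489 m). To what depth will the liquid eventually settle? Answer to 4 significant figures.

3.669 m

Level balance: A dh/dt = 0.09123 − 0.04763 √h. Setting dh/dt = 0:
Q_in = 0.04763 √h_ss ⇒ √h_ss = 0.09123/0.04763 = 1.91539.
h_ss = 1.91539² = 3.66872 m. (Since h₀ = 5.489 m > h_ss, the level will fall toward this value.)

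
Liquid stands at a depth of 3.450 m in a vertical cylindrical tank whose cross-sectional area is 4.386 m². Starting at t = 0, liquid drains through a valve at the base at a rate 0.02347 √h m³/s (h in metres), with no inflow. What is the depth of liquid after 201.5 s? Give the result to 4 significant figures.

1.738 m

A dh/dt = −Q_out = −0.02347 √h.
Separate and integrate: 2(√h − √h₀) = −(0.02347/A) t.
√h = √3.450 − 0.02347·201.5/(2·4.386) = 1.85742 − 0.539125 = 1.31829.
h = 1.31829² = 1.73790 m.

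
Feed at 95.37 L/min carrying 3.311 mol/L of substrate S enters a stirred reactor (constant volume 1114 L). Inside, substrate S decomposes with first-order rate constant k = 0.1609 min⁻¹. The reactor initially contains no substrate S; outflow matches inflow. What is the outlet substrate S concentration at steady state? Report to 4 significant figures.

Species balance: V dC/dt = Q C_in − Q C − k V C.
At steady state: 0 = Q C_in − (Q + kV) C_ss, so C_ss = Q C_in/(Q + kV).
C_ss = 95.37·3.311/(95.37 + 0.1609·1114) = 315.770/274.613 = 1.14987 mol/L.

1.150 mol/L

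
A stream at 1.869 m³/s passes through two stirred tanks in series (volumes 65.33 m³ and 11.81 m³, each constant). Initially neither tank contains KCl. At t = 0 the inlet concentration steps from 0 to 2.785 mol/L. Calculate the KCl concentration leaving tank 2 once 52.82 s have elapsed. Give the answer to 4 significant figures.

2.035 mol/L

Each tank obeys Vᵢ dCᵢ/dt = Q(Cᵢ₋₁ − Cᵢ), so τᵢ = Vᵢ/Q.
τ₁ = 65.33/1.869 = 34.9545 s; τ₂ = 11.81/1.869 = 6.31889 s.
Tank 1: C₁ = C_in(1 − e^(−t/τ₁)). Tank 2 (τ₁ ≠ τ₂): C₂ = C_in[1 − (τ₁ e^(−t/τ₁) − τ₂ e^(−t/τ₂))/(τ₁ − τ₂)].
At t = 52.82: e^(−t/τ₁) = 0.220666, e^(−t/τ₂) = 0.000234263.
C₂ = 2.785·[1 − (34.9545·0.220666 − 6.31889·0.000234263)/(28.6356)] = 2.785·0.730693 = 2.03498 mol/L.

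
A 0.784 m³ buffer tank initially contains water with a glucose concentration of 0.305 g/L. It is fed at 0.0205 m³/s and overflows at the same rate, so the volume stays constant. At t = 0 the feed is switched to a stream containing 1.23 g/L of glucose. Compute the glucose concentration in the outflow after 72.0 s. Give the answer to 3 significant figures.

1.09 g/L

Unsteady species balance (constant V, well mixed): V dC/dt = Q(C_in − C).
Rewrite as dC/dt + C/τ = C_in/τ, τ = V/Q = 38.244 s.
This is linear first-order; C(t) = C_in + (C₀ − C_in) e^(−t/τ).
C(72.0) = 1.23 + (0.305 − 1.23)·e^(−72.0/38.244) = 1.23 + (-0.92500)·0.15219 = 1.0892 g/L.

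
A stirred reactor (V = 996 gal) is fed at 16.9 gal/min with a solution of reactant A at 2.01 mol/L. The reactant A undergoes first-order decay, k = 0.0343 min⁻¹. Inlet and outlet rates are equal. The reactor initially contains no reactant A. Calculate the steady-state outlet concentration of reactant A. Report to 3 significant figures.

0.665 mol/L

Accumulation = in − out − consumed: V dC/dt = Q C_in − Q C − k V C.
Steady state (dC/dt = 0): C_ss = Q C_in/(Q + kV) = C_in/(1 + kV/Q).
C_ss = 16.9·2.01/(16.9 + 0.0343·996) = 33.969/51.063 = 0.66524 mol/L.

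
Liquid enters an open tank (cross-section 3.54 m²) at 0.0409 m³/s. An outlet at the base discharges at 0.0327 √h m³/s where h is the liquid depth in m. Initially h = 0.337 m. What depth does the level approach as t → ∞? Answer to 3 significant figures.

1.56 m

Accumulation of liquid (constant cross-section A): A dh/dt = Q_in − 0.0327 √h. At steady state dh/dt = 0:
Q_in = 0.0327 √h_ss ⇒ √h_ss = 0.0409/0.0327 = 1.2508.
h_ss = 1.2508² = 1.5644 m. (Since h₀ = 0.337 m < h_ss, the level will rise toward this value.)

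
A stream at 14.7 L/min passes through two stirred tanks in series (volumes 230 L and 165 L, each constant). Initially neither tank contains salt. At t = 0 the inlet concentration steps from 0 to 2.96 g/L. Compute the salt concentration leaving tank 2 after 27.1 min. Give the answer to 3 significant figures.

Species balance on tank i: dCᵢ/dt = (Cᵢ₋₁ − Cᵢ)/τᵢ with τᵢ = Vᵢ/Q.
τ₁ = 230/14.7 = 15.646 min; τ₂ = 165/14.7 = 11.224 min.
Solving the cascade with C₁(0)=C₂(0)=0 gives C₂(t) = C_in[1 − (τ₁ e^(−t/τ₁) − τ₂ e^(−t/τ₂))/(τ₁ − τ₂)].
At t = 27.1: e^(−t/τ₁) = 0.17692, e^(−t/τ₂) = 0.089424.
C₂ = 2.96·[1 − (15.646·0.17692 − 11.224·0.089424)/(4.4218)] = 2.96·0.60097 = 1.7789 g/L.

1.78 g/L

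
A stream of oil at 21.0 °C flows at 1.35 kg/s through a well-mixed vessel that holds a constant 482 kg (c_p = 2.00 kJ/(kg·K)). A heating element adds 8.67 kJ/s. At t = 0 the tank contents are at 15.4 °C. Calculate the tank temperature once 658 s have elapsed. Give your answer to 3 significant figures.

M c_p dT/dt = ṁ c_p (T_in − T) + Q̇.
τ = M/ṁ = 357.04 s; T_ss = T_in + Q̇/(ṁ c_p) = 21.0 + 8.67/(1.35·2.00) = 24.211 °C.
Integrating: T(t) = T_ss + (T₀ − T_ss) e^(−t/τ).
T(658) = 24.211 + (-8.8111)·e^(−658/357.04) = 24.211 + (-8.8111)·0.15835 = 22.816 °C.

22.8 °C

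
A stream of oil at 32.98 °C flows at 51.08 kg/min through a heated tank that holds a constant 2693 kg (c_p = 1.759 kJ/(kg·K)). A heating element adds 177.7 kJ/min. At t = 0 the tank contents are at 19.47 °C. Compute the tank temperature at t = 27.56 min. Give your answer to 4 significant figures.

M c_p dT/dt = ṁ c_p (T_in − T) + Q̇.
τ = M/ṁ = 52.7212 min; T_ss = T_in + Q̇/(ṁ c_p) = 32.98 + 177.7/(51.08·1.759) = 34.9577 °C.
Integrating: T(t) = T_ss + (T₀ − T_ss) e^(−t/τ).
T(27.56) = 34.9577 + (-15.4877)·e^(−27.56/52.7212) = 34.9577 + (-15.4877)·0.592888 = 25.7752 °C.

25.78 °C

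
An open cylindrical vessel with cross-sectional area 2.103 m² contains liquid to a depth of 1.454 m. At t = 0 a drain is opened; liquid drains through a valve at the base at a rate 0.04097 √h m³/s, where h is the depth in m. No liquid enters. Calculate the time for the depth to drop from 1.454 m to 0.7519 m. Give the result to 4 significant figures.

34.77 s

Volume balance on the tank: A dh/dt = −0.04097 √h.
Separate and integrate: 2(√h − √h₀) = −(0.04097/A) t.
t = 2A(√h₀ − √h)/0.04097 = 2·2.103·(√1.454 − √0.7519)/0.04097
  = 4.20600 × (1.20582 − 0.867122) / 0.04097 = 34.7709 s.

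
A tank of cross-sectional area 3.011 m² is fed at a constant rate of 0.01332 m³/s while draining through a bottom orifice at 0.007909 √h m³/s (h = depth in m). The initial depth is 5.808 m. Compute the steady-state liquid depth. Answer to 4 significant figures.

A dh/dt = Q_in − 0.007909 √h. Steady state requires inflow = outflow:
Q_in = 0.007909 √h_ss ⇒ √h_ss = 0.01332/0.007909 = 1.68416.
h_ss = 1.68416² = 2.83639 m. (Since h₀ = 5.808 m > h_ss, the level will fall toward this value.)

2.836 m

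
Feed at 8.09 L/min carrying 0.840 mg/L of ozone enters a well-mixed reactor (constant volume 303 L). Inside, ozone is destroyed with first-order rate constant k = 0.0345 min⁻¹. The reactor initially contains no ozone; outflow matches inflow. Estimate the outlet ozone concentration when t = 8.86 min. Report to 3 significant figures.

0.153 mg/L

Species balance: V dC/dt = Q C_in − Q C − k V C.
This is linear with rate a = Q/V + k = 0.061200 min⁻¹.
C_ss = Q C_in/(Q + kV) = 0.36647 mg/L; C(t) = C_ss + (C₀ − C_ss) e^(−a t).
C(8.86) = 0.36647 + (-0.36647)·e^(−0.061200·8.86) = 0.36647 + (-0.36647)·0.58145 = 0.15338 mg/L.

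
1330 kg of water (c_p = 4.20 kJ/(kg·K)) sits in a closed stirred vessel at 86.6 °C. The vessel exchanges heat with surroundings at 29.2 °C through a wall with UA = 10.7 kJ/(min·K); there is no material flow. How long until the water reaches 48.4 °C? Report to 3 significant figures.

Lumped-capacitance energy balance: M c_p dT/dt = UA(T_amb − T).
τ = M c_p/UA = 522.06 min; T_ss = T_amb = 29.200 °C.
T(t) = T_ss + (T₀ − T_ss)e^(−t/τ); set T = 48.4:
t = −τ ln[(T − T_ss)/(T₀ − T_ss)] = −522.06 · ln(0.33449) = 571.72 min.

572 min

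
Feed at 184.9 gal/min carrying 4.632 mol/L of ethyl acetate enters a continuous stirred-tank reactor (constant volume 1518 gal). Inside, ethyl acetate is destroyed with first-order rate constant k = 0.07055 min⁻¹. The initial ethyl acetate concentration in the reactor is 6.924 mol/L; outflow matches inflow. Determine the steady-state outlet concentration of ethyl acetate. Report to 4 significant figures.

Species balance: V dC/dt = Q C_in − Q C − k V C.
Steady state (dC/dt = 0): C_ss = Q C_in/(Q + kV) = C_in/(1 + kV/Q).
C_ss = 184.9·4.632/(184.9 + 0.07055·1518) = 856.457/291.995 = 2.93312 mol/L.

2.933 mol/L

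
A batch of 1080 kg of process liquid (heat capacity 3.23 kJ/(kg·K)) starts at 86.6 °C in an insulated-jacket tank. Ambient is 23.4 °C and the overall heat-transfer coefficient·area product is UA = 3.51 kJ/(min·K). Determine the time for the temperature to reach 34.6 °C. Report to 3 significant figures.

Lumped-capacitance energy balance: M c_p dT/dt = UA(T_amb − T).
τ = M c_p/UA = 993.85 min; T_ss = T_amb = 23.400 °C.
T(t) = T_ss + (T₀ − T_ss)e^(−t/τ); set T = 34.6:
t = −τ ln[(T − T_ss)/(T₀ − T_ss)] = −993.85 · ln(0.17722) = 1719.7 min.

1720 min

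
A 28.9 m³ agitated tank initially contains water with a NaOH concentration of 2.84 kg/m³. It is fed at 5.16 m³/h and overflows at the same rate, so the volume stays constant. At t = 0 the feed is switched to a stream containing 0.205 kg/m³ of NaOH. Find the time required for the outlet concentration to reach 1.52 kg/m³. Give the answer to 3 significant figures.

Transient balance on the dissolved component: V dC/dt = Q(C_in − C), so τ = V/Q = 5.6008 h.
C(t) = C_in + (C₀ − C_in) e^(−t/τ). Set C = 1.52 and solve for t:
e^(−t/τ) = (C − C_in)/(C₀ − C_in) = (1.52 − 0.205)/(2.84 − 0.205) = 0.49905
t = −τ ln(…) = 5.6008 × 0.69505 = 3.8928 h.

3.89 h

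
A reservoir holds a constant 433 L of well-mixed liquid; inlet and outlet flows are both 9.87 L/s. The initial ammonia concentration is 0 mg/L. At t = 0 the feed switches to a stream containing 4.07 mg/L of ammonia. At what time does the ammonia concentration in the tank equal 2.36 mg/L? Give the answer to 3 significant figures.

38.0 s

Species balance: V dC/dt = Q(C_in − C) ⇒ τ = V/Q = 43.870 s.
C(t) = C_in + (C₀ − C_in) e^(−t/τ). Set C = 2.36 and solve for t:
e^(−t/τ) = (C − C_in)/(C₀ − C_in) = (2.36 − 4.07)/(0 − 4.07) = 0.42015
t = −τ ln(…) = 43.870 × 0.86715 = 38.042 s.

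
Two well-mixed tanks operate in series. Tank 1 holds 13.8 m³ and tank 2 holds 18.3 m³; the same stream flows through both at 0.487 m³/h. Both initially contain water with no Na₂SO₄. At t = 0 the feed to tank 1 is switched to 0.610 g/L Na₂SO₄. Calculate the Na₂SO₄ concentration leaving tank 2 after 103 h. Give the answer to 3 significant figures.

0.499 g/L

Species balance on tank i: dCᵢ/dt = (Cᵢ₋₁ − Cᵢ)/τᵢ with τᵢ = Vᵢ/Q.
τ₁ = 13.8/0.487 = 28.337 h; τ₂ = 18.3/0.487 = 37.577 h.
Tank 1: C₁ = C_in(1 − e^(−t/τ₁)). Tank 2 (τ₁ ≠ τ₂): C₂ = C_in[1 − (τ₁ e^(−t/τ₁) − τ₂ e^(−t/τ₂))/(τ₁ − τ₂)].
At t = 103: e^(−t/τ₁) = 0.026388, e^(−t/τ₂) = 0.064503.
C₂ = 0.610·[1 − (28.337·0.026388 − 37.577·0.064503)/(-9.2402)] = 0.610·0.81861 = 0.49935 g/L.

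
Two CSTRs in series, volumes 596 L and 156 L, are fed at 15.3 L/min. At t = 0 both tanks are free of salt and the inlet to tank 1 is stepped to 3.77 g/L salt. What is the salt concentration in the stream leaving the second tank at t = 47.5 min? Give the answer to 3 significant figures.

Each tank obeys Vᵢ dCᵢ/dt = Q(Cᵢ₋₁ − Cᵢ), so τᵢ = Vᵢ/Q.
τ₁ = 596/15.3 = 38.954 min; τ₂ = 156/15.3 = 10.196 min.
Tank 1: C₁ = C_in(1 − e^(−t/τ₁)). Tank 2 (τ₁ ≠ τ₂): C₂ = C_in[1 − (τ₁ e^(−t/τ₁) − τ₂ e^(−t/τ₂))/(τ₁ − τ₂)].
At t = 47.5: e^(−t/τ₁) = 0.29541, e^(−t/τ₂) = 0.0094792.
C₂ = 3.77·[1 − (38.954·0.29541 − 10.196·0.0094792)/(28.758)] = 3.77·0.60321 = 2.2741 g/L.

2.27 g/L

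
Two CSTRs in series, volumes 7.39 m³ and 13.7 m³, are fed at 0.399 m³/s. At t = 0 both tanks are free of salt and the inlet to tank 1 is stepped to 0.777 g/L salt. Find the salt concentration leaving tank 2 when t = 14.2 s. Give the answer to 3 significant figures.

Each tank obeys Vᵢ dCᵢ/dt = Q(Cᵢ₋₁ − Cᵢ), so τᵢ = Vᵢ/Q.
τ₁ = 7.39/0.399 = 18.521 s; τ₂ = 13.7/0.399 = 34.336 s.
Solving the cascade with C₁(0)=C₂(0)=0 gives C₂(t) = C_in[1 − (τ₁ e^(−t/τ₁) − τ₂ e^(−t/τ₂))/(τ₁ − τ₂)].
At t = 14.2: e^(−t/τ₁) = 0.46455, e^(−t/τ₂) = 0.66129.
C₂ = 0.777·[1 − (18.521·0.46455 − 34.336·0.66129)/(-15.815)] = 0.777·0.10830 = 0.084146 g/L.

0.0841 g/L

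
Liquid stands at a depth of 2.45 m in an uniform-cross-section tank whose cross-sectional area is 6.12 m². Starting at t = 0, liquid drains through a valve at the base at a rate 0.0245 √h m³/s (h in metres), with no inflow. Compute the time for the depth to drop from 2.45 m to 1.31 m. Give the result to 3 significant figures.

With no inflow, A dh/dt = −0.0245 √h.
∫ h^(−1/2) dh = −(0.0245/A) ∫ dt, giving 2√h = 2√h₀ − (0.0245/A) t.
t = 2A(√h₀ − √h)/0.0245 = 2·6.12·(√2.45 − √1.31)/0.0245
  = 12.240 × (1.5652 − 1.1446) / 0.0245 = 210.18 s.

210 s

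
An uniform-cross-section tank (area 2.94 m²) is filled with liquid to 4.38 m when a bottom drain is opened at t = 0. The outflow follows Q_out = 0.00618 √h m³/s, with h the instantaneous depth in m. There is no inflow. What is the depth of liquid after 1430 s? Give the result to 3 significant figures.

Volume balance on the tank: A dh/dt = −0.00618 √h.
This is separable: 2 d(√h)/dt = −0.00618/A, so √h = √h₀ − (0.00618/(2A)) t.
√h = √4.38 − 0.00618·1430/(2·2.94) = 2.0928 − 1.5030 = 0.58989.
h = 0.58989² = 0.34797 m.

0.348 m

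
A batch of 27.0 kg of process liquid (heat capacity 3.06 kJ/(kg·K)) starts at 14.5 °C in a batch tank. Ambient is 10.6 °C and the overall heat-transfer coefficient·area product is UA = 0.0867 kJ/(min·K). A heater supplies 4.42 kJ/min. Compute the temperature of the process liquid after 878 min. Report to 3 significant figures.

42.8 °C

Unsteady energy balance on the tank contents: M c_p dT/dt = −UA(T − T_amb) + Q̇.
dT/dt = (T_ss − T)/τ with T_ss = T_amb + Q̇/UA = 10.6 + 4.42/0.0867 = 61.580 °C, τ = M c_p/UA = 27.0·3.06/0.0867 = 952.94 min.
T approaches T_ss exponentially: T(t) = T_ss + (T₀ − T_ss) e^(−t/τ).
T(878) = 61.580 + (-47.080)·0.39798 = 42.843 °C.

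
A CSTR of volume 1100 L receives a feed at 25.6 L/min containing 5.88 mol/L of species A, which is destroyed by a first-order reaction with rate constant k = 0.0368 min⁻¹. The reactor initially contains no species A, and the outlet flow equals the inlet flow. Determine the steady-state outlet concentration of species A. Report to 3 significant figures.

2.28 mol/L

Species balance: V dC/dt = Q C_in − Q C − k V C.
Steady state (dC/dt = 0): C_ss = Q C_in/(Q + kV) = C_in/(1 + kV/Q).
C_ss = 25.6·5.88/(25.6 + 0.0368·1100) = 150.53/66.080 = 2.2780 mol/L.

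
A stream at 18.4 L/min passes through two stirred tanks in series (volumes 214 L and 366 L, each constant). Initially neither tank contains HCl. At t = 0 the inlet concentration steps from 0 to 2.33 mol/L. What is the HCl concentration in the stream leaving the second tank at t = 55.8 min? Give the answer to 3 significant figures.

2.02 mol/L

Time constants: τᵢ = Vᵢ/Q for each well-mixed tank.
τ₁ = 214/18.4 = 11.630 min; τ₂ = 366/18.4 = 19.891 min.
Tank 1: C₁ = C_in(1 − e^(−t/τ₁)). Tank 2 (τ₁ ≠ τ₂): C₂ = C_in[1 − (τ₁ e^(−t/τ₁) − τ₂ e^(−t/τ₂))/(τ₁ − τ₂)].
At t = 55.8: e^(−t/τ₁) = 0.0082482, e^(−t/τ₂) = 0.060492.
C₂ = 2.33·[1 − (11.630·0.0082482 − 19.891·0.060492)/(-8.2609)] = 2.33·0.86595 = 2.0177 mol/L.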